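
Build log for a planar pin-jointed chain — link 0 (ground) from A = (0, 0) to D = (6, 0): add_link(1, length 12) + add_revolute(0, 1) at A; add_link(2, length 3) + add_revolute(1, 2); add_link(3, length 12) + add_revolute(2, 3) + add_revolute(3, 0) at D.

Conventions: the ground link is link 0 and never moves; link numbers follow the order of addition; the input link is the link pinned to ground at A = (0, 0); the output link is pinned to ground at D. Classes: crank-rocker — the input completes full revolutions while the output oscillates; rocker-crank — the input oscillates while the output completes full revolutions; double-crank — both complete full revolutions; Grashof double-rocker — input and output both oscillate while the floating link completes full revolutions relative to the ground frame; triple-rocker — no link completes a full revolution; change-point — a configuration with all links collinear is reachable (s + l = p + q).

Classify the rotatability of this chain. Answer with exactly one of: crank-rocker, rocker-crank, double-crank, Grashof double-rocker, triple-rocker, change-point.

lengths: ground=6, input=12, coupler=3, output=12
sorted: s=3 (shortest), l=12 (longest), p+q=18
s + l = 15 vs p + q = 18
s + l < p + q (Grashof) with shortest = coupler link → Grashof double-rocker

Grashof double-rocker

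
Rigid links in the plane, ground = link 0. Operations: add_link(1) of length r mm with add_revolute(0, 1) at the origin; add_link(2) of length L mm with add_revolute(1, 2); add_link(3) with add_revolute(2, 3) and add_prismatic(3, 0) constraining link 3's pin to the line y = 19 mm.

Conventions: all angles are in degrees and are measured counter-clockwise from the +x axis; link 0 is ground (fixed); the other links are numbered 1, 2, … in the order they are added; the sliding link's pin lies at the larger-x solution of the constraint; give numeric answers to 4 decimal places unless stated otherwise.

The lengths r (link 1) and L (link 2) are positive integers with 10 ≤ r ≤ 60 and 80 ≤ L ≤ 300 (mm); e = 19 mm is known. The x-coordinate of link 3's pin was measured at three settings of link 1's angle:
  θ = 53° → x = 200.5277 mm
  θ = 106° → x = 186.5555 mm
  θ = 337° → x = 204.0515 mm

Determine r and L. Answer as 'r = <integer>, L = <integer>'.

constraint per measurement: (x − r cos θ)² + (r sin θ − e)² = L²
subtracting the θ₁ and θ₂ equations cancels the r² and L² terms:
r = (x₁² − x₂²) / (2[(x₁cos θ₁ + e sin θ₁) − (x₂cos θ₂ + e sin θ₂)]) = 16.0000 → r = 16
L² = (x₁ − r cos θ₁)² + (r sin θ₁ − e)² = 36481.0094 → L = 191.0000 → L = 191
check at θ₃=337°: x = 204.0515 (printed 204.0515) ✓

r = 16, L = 191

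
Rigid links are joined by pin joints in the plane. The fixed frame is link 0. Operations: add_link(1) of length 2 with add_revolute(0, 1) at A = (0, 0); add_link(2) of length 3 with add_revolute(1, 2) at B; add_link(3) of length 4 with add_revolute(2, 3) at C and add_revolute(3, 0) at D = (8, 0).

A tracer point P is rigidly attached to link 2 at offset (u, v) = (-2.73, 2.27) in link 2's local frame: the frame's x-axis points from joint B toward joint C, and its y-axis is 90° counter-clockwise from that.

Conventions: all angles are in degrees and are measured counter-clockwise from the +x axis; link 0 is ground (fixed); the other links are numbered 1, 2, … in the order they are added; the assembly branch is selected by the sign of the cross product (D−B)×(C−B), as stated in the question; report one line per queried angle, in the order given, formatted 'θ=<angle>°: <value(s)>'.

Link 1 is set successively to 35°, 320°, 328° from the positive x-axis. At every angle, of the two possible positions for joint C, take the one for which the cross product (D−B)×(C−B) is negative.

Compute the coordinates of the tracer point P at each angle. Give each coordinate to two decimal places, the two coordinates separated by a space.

A=(0,0), D=(8.00,0)
θ=35°: B = A + 2.00·(cos35°, sin35°) = (1.6383, 1.1472)
θ=35°: |BD| = 6.4643
θ=35°: circle(B,3.00) ∩ circle(D,4.00): a=2.6907, h=1.3267
θ=35°:   candidates: C₊=(4.5217,1.9753) cross=8.576; C₋=(4.0509,-0.6360) cross=-8.576
θ=35°:   branch - wants cross < 0 → take C=(4.0509,-0.6360) (cross=-8.576)
θ=35°: ex = (C−B)/|BC| = (0.8042,-0.5944); ey = (0.5944,0.8042)
θ=35°: P = B + -2.73·ex + 2.27·ey = (0.7921,4.5953)
θ=320°: B = A + 2.00·(cos320°, sin320°) = (1.5321, -1.2856)
θ=320°: |BD| = 6.5944
θ=320°: circle(B,3.00) ∩ circle(D,4.00): a=2.7665, h=1.1605
θ=320°:   candidates: C₊=(4.0192,0.3919) cross=7.653; C₋=(4.4717,-1.8844) cross=-7.653
θ=320°:   branch - wants cross < 0 → take C=(4.4717,-1.8844) (cross=-7.653)
θ=320°: ex = (C−B)/|BC| = (0.9799,-0.1996); ey = (0.1996,0.9799)
θ=320°: P = B + -2.73·ex + 2.27·ey = (-0.6898,1.4837)
θ=328°: B = A + 2.00·(cos328°, sin328°) = (1.6961, -1.0598)
θ=328°: |BD| = 6.3924
θ=328°: circle(B,3.00) ∩ circle(D,4.00): a=2.6487, h=1.4088
θ=328°:   candidates: C₊=(4.0745,0.7686) cross=9.005; C₋=(4.5417,-2.0100) cross=-9.005
θ=328°:   branch - wants cross < 0 → take C=(4.5417,-2.0100) (cross=-9.005)
θ=328°: ex = (C−B)/|BC| = (0.9485,-0.3167); ey = (0.3167,0.9485)
θ=328°: P = B + -2.73·ex + 2.27·ey = (-0.1744,1.9579)

θ=35°: 0.79 4.60
θ=320°: -0.69 1.48
θ=328°: -0.17 1.96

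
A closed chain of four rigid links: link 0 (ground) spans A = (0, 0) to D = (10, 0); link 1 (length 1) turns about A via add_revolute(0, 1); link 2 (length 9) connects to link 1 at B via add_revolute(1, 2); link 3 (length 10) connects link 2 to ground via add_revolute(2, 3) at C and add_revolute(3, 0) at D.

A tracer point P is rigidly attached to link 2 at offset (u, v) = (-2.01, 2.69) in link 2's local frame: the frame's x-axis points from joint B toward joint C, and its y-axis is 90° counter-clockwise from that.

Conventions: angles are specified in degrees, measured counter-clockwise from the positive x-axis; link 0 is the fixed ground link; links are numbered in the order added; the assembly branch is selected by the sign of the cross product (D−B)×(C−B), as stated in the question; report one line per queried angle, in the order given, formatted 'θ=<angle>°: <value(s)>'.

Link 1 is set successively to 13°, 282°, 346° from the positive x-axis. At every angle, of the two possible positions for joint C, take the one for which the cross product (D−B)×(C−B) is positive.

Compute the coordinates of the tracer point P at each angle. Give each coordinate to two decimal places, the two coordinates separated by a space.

A=(0,0), D=(10.00,0)
θ=13°: B = A + 1.00·(cos13°, sin13°) = (0.9744, 0.2250)
θ=13°: |BD| = 9.0284
θ=13°: circle(B,9.00) ∩ circle(D,10.00): a=3.4620, h=8.3075
θ=13°:   candidates: C₊=(4.6423,8.4436) cross=75.004; C₋=(4.2283,-8.1662) cross=-75.004
θ=13°:   branch + wants cross > 0 → take C=(4.6423,8.4436) (cross=75.004)
θ=13°: ex = (C−B)/|BC| = (0.4075,0.9132); ey = (-0.9132,0.4075)
θ=13°: P = B + -2.01·ex + 2.69·ey = (-2.3013,-0.5143)
θ=282°: B = A + 1.00·(cos282°, sin282°) = (0.2079, -0.9781)
θ=282°: |BD| = 9.8408
θ=282°: circle(B,9.00) ∩ circle(D,10.00): a=3.9550, h=8.0844
θ=282°:   candidates: C₊=(3.3398,7.4593) cross=79.557; C₋=(4.9469,-8.6294) cross=-79.557
θ=282°:   branch + wants cross > 0 → take C=(3.3398,7.4593) (cross=79.557)
θ=282°: ex = (C−B)/|BC| = (0.3480,0.9375); ey = (-0.9375,0.3480)
θ=282°: P = B + -2.01·ex + 2.69·ey = (-3.0134,-1.9264)
θ=346°: B = A + 1.00·(cos346°, sin346°) = (0.9703, -0.2419)
θ=346°: |BD| = 9.0329
θ=346°: circle(B,9.00) ∩ circle(D,10.00): a=3.4648, h=8.3063
θ=346°:   candidates: C₊=(4.2114,8.1542) cross=75.031; C₋=(4.6563,-8.4525) cross=-75.031
θ=346°:   branch + wants cross > 0 → take C=(4.2114,8.1542) (cross=75.031)
θ=346°: ex = (C−B)/|BC| = (0.3601,0.9329); ey = (-0.9329,0.3601)
θ=346°: P = B + -2.01·ex + 2.69·ey = (-2.2631,-1.1483)

θ=13°: -2.30 -0.51
θ=282°: -3.01 -1.93
θ=346°: -2.26 -1.15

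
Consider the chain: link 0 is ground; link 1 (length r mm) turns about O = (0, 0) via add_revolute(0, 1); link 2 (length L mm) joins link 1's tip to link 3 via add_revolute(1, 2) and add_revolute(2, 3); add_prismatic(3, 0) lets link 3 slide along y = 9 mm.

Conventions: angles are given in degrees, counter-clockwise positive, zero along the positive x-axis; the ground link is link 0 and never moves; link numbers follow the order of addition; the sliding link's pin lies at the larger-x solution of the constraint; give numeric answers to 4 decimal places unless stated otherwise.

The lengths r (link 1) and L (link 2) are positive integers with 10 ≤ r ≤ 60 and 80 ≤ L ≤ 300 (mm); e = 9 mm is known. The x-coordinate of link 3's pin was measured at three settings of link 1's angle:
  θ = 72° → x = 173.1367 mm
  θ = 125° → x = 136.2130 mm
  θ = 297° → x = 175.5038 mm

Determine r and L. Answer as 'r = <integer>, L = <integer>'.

constraint per measurement: (x − r cos θ)² + (r sin θ − e)² = L²
subtracting the θ₁ and θ₂ equations cancels the r² and L² terms:
r = (x₁² − x₂²) / (2[(x₁cos θ₁ + e sin θ₁) − (x₂cos θ₂ + e sin θ₂)]) = 43.0000 → r = 43
L² = (x₁ − r cos θ₁)² + (r sin θ₁ − e)² = 26569.0114 → L = 163.0000 → L = 163
check at θ₃=297°: x = 175.5038 (printed 175.5038) ✓

r = 43, L = 163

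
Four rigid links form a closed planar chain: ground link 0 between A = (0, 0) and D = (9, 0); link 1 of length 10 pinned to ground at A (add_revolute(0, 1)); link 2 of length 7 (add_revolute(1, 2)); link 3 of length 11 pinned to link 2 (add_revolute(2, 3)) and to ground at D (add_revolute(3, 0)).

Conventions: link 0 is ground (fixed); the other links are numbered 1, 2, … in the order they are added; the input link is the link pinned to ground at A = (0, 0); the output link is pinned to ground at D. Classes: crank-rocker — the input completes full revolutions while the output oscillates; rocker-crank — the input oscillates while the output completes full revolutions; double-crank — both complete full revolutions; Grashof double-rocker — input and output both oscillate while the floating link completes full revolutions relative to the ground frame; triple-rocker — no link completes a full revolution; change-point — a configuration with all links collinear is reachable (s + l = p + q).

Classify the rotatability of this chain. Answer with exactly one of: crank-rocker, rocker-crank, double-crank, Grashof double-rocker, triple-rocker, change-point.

lengths: ground=9, input=10, coupler=7, output=11
sorted: s=7 (shortest), l=11 (longest), p+q=19
s + l = 18 vs p + q = 19
s + l < p + q (Grashof) with shortest = coupler link → Grashof double-rocker

Grashof double-rocker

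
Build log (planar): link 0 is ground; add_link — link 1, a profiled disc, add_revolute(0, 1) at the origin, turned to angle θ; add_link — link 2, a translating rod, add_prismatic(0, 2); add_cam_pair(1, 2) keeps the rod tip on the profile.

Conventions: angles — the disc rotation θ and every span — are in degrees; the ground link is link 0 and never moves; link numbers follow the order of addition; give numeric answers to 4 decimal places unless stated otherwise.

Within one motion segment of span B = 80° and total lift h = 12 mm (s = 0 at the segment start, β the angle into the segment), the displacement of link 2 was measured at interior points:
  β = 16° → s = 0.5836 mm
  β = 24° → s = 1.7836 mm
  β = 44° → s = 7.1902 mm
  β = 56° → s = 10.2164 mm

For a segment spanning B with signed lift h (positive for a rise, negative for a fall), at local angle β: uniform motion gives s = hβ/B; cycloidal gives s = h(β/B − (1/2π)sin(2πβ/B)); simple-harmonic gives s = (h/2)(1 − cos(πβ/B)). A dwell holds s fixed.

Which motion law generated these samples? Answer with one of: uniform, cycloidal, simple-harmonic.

candidates at β/B = r: uniform s = h·r (linear in β); cycloidal s = h·(r − sin(2πr)/(2π)); simple-harmonic s = (h/2)(1 − cos(πr))
β=16°: printed 0.5836 | uniform 2.4000, cycloidal 0.5836, simple-harmonic 1.1459
β=24°: printed 1.7836 | uniform 3.6000, cycloidal 1.7836, simple-harmonic 2.4733
β=44°: printed 7.1902 | uniform 6.6000, cycloidal 7.1902, simple-harmonic 6.9386
β=56°: printed 10.2164 | uniform 8.4000, cycloidal 10.2164, simple-harmonic 9.5267
only one law matches every sample → cycloidal

cycloidal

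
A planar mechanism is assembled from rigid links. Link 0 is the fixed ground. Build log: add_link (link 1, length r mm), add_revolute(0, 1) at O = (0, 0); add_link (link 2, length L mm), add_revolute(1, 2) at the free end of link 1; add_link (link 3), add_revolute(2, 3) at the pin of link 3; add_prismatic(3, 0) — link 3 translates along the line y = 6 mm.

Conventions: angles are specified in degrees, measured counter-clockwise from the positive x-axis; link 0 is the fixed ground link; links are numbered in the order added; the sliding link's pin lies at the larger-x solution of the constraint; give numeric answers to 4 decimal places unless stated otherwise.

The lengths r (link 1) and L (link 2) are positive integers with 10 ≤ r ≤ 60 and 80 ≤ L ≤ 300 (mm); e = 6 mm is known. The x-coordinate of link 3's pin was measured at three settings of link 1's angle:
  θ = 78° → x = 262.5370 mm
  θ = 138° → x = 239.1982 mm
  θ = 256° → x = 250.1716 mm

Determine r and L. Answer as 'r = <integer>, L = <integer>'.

constraint per measurement: (x − r cos θ)² + (r sin θ − e)² = L²
subtracting the θ₁ and θ₂ equations cancels the r² and L² terms:
r = (x₁² − x₂²) / (2[(x₁cos θ₁ + e sin θ₁) − (x₂cos θ₂ + e sin θ₂)]) = 25.0000 → r = 25
L² = (x₁ − r cos θ₁)² + (r sin θ₁ − e)² = 66564.0065 → L = 258.0000 → L = 258
check at θ₃=256°: x = 250.1716 (printed 250.1716) ✓

r = 25, L = 258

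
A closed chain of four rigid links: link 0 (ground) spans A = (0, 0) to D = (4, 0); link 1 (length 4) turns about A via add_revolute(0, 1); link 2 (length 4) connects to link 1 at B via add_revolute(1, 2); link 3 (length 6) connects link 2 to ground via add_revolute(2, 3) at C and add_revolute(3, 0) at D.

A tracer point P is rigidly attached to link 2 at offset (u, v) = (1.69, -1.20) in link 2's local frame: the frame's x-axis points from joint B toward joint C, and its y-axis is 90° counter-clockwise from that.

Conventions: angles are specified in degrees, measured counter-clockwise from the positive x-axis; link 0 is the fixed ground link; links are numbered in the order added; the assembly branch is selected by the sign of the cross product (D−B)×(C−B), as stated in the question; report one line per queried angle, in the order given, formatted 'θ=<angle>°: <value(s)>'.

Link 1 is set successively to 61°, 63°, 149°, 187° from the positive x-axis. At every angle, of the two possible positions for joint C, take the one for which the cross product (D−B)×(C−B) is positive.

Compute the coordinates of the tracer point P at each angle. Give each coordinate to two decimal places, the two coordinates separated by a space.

A=(0,0), D=(4.00,0)
θ=61°: B = A + 4.00·(cos61°, sin61°) = (1.9392, 3.4985)
θ=61°: |BD| = 4.0603
θ=61°: circle(B,4.00) ∩ circle(D,6.00): a=-0.4327, h=3.9765
θ=61°:   candidates: C₊=(5.1459,5.8896) cross=16.146; C₋=(-1.7067,1.8531) cross=-16.146
θ=61°:   branch + wants cross > 0 → take C=(5.1459,5.8896) (cross=16.146)
θ=61°: ex = (C−B)/|BC| = (0.8017,0.5978); ey = (-0.5978,0.8017)
θ=61°: P = B + 1.69·ex + -1.20·ey = (4.0114,3.5467)
θ=63°: B = A + 4.00·(cos63°, sin63°) = (1.8160, 3.5640)
θ=63°: |BD| = 4.1800
θ=63°: circle(B,4.00) ∩ circle(D,6.00): a=-0.3024, h=3.9886
θ=63°:   candidates: C₊=(5.0588,5.9058) cross=16.672; C₋=(-1.7428,1.7378) cross=-16.672
θ=63°:   branch + wants cross > 0 → take C=(5.0588,5.9058) (cross=16.672)
θ=63°: ex = (C−B)/|BC| = (0.8107,0.5855); ey = (-0.5855,0.8107)
θ=63°: P = B + 1.69·ex + -1.20·ey = (3.8886,3.5806)
θ=149°: B = A + 4.00·(cos149°, sin149°) = (-3.4287, 2.0602)
θ=149°: |BD| = 7.7090
θ=149°: circle(B,4.00) ∩ circle(D,6.00): a=2.5573, h=3.0757
θ=149°:   candidates: C₊=(-0.1424,4.3406) cross=23.711; C₋=(-1.7863,-1.5871) cross=-23.711
θ=149°:   branch + wants cross > 0 → take C=(-0.1424,4.3406) (cross=23.711)
θ=149°: ex = (C−B)/|BC| = (0.8216,0.5701); ey = (-0.5701,0.8216)
θ=149°: P = B + 1.69·ex + -1.20·ey = (-1.3561,2.0377)
θ=187°: B = A + 4.00·(cos187°, sin187°) = (-3.9702, -0.4875)
θ=187°: |BD| = 7.9851
θ=187°: circle(B,4.00) ∩ circle(D,6.00): a=2.7402, h=2.9140
θ=187°:   candidates: C₊=(-1.4130,2.5884) cross=23.268; C₋=(-1.0572,-3.2287) cross=-23.268
θ=187°:   branch + wants cross > 0 → take C=(-1.4130,2.5884) (cross=23.268)
θ=187°: ex = (C−B)/|BC| = (0.6393,0.7690); ey = (-0.7690,0.6393)
θ=187°: P = B + 1.69·ex + -1.20·ey = (-1.9670,0.0449)

θ=61°: 4.01 3.55
θ=63°: 3.89 3.58
θ=149°: -1.36 2.04
θ=187°: -1.97 0.04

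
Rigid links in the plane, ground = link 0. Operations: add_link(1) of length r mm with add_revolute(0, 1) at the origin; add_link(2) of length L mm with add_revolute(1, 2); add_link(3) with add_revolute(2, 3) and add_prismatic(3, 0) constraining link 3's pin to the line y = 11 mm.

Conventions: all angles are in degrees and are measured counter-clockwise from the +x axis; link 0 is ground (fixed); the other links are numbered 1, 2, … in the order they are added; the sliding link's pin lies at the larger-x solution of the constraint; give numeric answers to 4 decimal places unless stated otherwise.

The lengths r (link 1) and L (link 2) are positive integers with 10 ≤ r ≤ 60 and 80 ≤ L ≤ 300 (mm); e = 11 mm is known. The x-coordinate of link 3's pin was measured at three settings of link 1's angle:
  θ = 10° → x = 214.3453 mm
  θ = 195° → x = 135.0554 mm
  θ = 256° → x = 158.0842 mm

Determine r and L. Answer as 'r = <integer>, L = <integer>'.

constraint per measurement: (x − r cos θ)² + (r sin θ − e)² = L²
subtracting the θ₁ and θ₂ equations cancels the r² and L² terms:
r = (x₁² − x₂²) / (2[(x₁cos θ₁ + e sin θ₁) − (x₂cos θ₂ + e sin θ₂)]) = 40.0000 → r = 40
L² = (x₁ − r cos θ₁)² + (r sin θ₁ − e)² = 30624.9842 → L = 175.0000 → L = 175
check at θ₃=256°: x = 158.0842 (printed 158.0842) ✓

r = 40, L = 175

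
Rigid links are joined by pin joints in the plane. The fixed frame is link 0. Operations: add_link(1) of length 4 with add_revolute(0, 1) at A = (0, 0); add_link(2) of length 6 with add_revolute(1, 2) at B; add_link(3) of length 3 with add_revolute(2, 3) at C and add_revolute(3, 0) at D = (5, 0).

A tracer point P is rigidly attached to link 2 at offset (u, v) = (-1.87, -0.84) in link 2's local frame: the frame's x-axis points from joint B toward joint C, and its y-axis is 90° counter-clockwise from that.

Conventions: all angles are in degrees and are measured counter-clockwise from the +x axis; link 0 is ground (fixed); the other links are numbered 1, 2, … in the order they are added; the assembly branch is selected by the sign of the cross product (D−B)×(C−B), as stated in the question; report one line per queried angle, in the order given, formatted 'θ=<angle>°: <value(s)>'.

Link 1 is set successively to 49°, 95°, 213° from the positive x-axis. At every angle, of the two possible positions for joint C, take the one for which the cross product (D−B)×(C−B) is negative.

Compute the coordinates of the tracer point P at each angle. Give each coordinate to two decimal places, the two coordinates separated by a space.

A=(0,0), D=(5.00,0)
θ=49°: B = A + 4.00·(cos49°, sin49°) = (2.6242, 3.0188)
θ=49°: |BD| = 3.8416
θ=49°: circle(B,6.00) ∩ circle(D,3.00): a=5.4350, h=2.5419
θ=49°:   candidates: C₊=(7.9829,0.3198) cross=9.765; C₋=(3.9879,-2.8241) cross=-9.765
θ=49°:   branch - wants cross < 0 → take C=(3.9879,-2.8241) (cross=-9.765)
θ=49°: ex = (C−B)/|BC| = (0.2273,-0.9738); ey = (0.9738,0.2273)
θ=49°: P = B + -1.87·ex + -0.84·ey = (1.3812,4.6490)
θ=95°: B = A + 4.00·(cos95°, sin95°) = (-0.3486, 3.9848)
θ=95°: |BD| = 6.6698
θ=95°: circle(B,6.00) ∩ circle(D,3.00): a=5.3589, h=2.6985
θ=95°:   candidates: C₊=(5.5610,2.9471) cross=17.998; C₋=(2.3367,-1.3808) cross=-17.998
θ=95°:   branch - wants cross < 0 → take C=(2.3367,-1.3808) (cross=-17.998)
θ=95°: ex = (C−B)/|BC| = (0.4475,-0.8943); ey = (0.8943,0.4475)
θ=95°: P = B + -1.87·ex + -0.84·ey = (-1.9367,5.2811)
θ=213°: B = A + 4.00·(cos213°, sin213°) = (-3.3547, -2.1786)
θ=213°: |BD| = 8.6341
θ=213°: circle(B,6.00) ∩ circle(D,3.00): a=5.8806, h=1.1910
θ=213°:   candidates: C₊=(2.0351,0.4577) cross=10.283; C₋=(2.6362,-1.8472) cross=-10.283
θ=213°:   branch - wants cross < 0 → take C=(2.6362,-1.8472) (cross=-10.283)
θ=213°: ex = (C−B)/|BC| = (0.9985,0.0552); ey = (-0.0552,0.9985)
θ=213°: P = B + -1.87·ex + -0.84·ey = (-5.1754,-3.1205)

θ=49°: 1.38 4.65
θ=95°: -1.94 5.28
θ=213°: -5.18 -3.12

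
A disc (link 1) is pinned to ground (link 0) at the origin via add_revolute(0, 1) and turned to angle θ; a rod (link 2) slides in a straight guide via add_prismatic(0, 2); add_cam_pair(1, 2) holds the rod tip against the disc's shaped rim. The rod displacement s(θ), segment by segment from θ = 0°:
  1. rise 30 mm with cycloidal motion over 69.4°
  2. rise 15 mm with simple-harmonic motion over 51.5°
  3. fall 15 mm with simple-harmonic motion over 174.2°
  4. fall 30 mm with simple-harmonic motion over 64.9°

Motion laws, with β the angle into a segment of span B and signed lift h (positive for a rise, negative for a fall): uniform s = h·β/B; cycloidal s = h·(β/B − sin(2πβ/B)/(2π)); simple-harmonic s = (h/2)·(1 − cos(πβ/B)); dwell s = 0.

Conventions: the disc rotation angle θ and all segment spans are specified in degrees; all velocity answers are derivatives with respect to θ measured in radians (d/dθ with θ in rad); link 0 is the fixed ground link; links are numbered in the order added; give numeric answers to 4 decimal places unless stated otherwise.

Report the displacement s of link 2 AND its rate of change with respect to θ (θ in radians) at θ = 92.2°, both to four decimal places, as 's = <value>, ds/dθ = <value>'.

segment 1 (0° to 69.4°, cycloidal, h = 30) is passed completely: s = 0.0000 + (30) = 30.0000
θ = 92.2° falls in segment 2 (69.4° to 120.9°, simple-harmonic, h = 15): β = 92.2 − 69.4 = 22.8°, B = 51.5°; Δs = 15/2·(1 − cos(π·0.4427)) = 6.1576; s = 30.0000 + 6.1576 = 36.1576
velocity in seg [69.4°–120.9°] (simple-harmonic), θ in radians: β = 22.8° = 0.3979 rad, B = 51.5° = 0.8988 rad; ds/dθ = (πh/(2B)) sin(πβ/B) = (π·15/(2·0.8988)) sin(π·0.4427) = 25.790287 mm/rad

s = 36.1576, ds/dθ = 25.7903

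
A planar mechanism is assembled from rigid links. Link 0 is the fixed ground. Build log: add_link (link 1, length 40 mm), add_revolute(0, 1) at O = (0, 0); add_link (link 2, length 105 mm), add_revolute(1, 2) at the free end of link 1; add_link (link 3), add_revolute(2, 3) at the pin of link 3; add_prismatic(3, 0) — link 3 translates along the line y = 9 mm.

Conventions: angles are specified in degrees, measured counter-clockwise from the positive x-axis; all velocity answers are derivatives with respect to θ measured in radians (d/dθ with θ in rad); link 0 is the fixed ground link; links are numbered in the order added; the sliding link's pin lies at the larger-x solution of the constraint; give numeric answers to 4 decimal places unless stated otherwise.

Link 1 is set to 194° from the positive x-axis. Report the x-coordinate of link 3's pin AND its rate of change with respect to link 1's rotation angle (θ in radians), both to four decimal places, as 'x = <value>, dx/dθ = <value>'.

geometry: r = 40 mm, L = 105 mm, e = 9 mm
crank pin P = (r cos θ, r sin θ) = (-38.811829, -9.676876)
h = r sin θ − e = -9.676876 − 9 = -18.676876
x = r cos θ + √(L² − h²) = -38.811829 + 103.325574 = 64.513745
dx/dθ = −r sin θ − h·r cos θ/√(L² − h²) (θ in radians; h = -18.676876) = 2.661345

x = 64.5137, dx/dθ = 2.6613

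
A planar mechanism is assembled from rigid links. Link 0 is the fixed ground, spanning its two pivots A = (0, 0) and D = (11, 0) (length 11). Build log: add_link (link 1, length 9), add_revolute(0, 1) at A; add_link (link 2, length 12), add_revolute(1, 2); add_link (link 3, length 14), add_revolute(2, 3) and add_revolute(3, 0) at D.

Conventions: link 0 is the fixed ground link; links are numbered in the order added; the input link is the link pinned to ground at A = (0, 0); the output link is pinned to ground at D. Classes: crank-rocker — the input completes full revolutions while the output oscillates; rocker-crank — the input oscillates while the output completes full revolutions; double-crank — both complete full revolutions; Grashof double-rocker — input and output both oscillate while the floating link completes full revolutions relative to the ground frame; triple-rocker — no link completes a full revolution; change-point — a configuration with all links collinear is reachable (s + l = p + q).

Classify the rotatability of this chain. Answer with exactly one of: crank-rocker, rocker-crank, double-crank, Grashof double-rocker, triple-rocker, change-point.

lengths: ground=11, input=9, coupler=12, output=14
sorted: s=9 (shortest), l=14 (longest), p+q=23
s + l = 23 vs p + q = 23
s + l = p + q → change-point (collinear configuration reachable)

change-point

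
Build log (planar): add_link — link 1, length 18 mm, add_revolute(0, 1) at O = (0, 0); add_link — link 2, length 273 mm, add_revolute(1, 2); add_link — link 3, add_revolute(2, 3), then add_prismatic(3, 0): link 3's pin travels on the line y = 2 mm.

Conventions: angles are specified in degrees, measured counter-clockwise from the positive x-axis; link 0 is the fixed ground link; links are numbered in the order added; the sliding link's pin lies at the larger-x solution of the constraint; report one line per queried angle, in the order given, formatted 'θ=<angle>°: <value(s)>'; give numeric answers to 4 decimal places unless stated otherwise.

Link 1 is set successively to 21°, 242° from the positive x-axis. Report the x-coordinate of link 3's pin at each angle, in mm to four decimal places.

geometry: r = 18 mm, L = 273 mm, e = 2 mm
θ=21°: crank pin P = (r cos θ, r sin θ) = (16.804448, 6.450623)
θ=21°: h = r sin θ − e = 6.450623 − 2 = 4.450623
θ=21°: x = r cos θ + √(L² − h²) = 16.804448 + 272.963719 = 289.768167
θ=242°: crank pin P = (r cos θ, r sin θ) = (-8.450488, -15.893057)
θ=242°: h = r sin θ − e = -15.893057 − 2 = -17.893057
θ=242°: x = r cos θ + √(L² − h²) = -8.450488 + 272.412993 = 263.962504

θ=21°: 289.7682
θ=242°: 263.9625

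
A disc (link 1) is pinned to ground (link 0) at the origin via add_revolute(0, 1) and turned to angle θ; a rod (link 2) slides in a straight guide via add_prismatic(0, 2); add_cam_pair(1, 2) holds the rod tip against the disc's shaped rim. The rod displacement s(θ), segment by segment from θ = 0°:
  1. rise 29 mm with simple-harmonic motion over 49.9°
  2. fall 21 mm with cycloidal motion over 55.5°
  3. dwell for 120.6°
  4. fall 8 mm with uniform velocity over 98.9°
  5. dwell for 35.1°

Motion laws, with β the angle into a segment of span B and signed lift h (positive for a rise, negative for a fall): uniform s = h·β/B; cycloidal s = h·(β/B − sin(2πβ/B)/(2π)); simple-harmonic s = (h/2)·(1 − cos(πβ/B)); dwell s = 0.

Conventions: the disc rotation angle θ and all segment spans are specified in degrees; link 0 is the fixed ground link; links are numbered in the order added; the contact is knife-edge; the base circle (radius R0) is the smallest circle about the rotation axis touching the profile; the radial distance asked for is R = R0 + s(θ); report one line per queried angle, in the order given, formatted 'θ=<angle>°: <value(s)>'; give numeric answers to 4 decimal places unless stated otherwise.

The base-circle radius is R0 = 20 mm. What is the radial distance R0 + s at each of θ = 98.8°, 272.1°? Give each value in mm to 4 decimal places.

segment 1 (0° to 49.9°, simple-harmonic, h = 29) is passed completely: s = 0.0000 + (29) = 29.0000
θ = 98.8° falls in segment 2 (49.9° to 105.4°, cycloidal, h = -21): β = 98.8 − 49.9 = 48.9°, B = 55.5°; Δs = -21·(0.8811 − sin(2π·0.8811)/(2π)) = -20.7740; s = 29.0000 − 20.7740 = 8.2260
segment 2 (49.9° to 105.4°, cycloidal, h = -21) is passed completely: s = 29.0000 + (-21) = 8.0000
segment 3 (105.4° to 226°, dwell): s unchanged at 8.0000
θ = 272.1° falls in segment 4 (226° to 324.9°, uniform, h = -8): β = 272.1 − 226 = 46.1°, B = 98.9°; Δs = -8·46.1/98.9 = -3.7290; s = 8.0000 − 3.7290 = 4.2710
θ=98.8°: R = R0 + s = 20 + 8.2260 = 28.2260
θ=272.1°: R = R0 + s = 20 + 4.2710 = 24.2710

θ=98.8°: 28.2260
θ=272.1°: 24.2710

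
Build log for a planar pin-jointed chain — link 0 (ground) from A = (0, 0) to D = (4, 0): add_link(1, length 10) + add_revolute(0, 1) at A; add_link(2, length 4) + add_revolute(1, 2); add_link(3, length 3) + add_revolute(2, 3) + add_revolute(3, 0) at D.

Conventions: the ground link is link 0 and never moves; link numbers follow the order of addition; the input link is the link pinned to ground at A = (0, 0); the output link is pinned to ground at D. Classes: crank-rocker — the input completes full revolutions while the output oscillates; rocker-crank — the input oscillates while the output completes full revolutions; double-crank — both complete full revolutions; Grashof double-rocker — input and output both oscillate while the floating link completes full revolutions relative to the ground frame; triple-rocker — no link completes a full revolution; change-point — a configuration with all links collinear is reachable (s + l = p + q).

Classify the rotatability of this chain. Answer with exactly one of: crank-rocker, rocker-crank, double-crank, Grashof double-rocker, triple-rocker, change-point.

lengths: ground=4, input=10, coupler=4, output=3
sorted: s=3 (shortest), l=10 (longest), p+q=8
s + l = 13 vs p + q = 8
s + l > p + q → non-Grashof → no link fully rotates → triple-rocker

triple-rocker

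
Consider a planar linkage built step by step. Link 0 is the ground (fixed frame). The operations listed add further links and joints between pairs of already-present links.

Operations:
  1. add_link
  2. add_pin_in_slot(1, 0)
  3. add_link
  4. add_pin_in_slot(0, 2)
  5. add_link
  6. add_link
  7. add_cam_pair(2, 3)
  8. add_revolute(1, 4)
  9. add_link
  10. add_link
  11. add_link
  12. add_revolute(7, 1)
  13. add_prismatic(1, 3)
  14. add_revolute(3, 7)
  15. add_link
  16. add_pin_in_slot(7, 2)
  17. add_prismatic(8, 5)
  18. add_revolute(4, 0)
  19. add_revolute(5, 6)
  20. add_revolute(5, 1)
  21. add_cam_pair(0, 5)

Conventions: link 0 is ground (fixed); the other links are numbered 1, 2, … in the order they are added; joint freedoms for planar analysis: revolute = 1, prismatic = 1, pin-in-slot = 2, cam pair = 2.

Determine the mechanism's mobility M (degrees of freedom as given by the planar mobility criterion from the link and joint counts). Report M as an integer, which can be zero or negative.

L=1 J1=0 J2=0
add link → L=2 J1=0 J2=0
PS@1,0 dof=2 J2 → L=2 J1=0 J2=1
add link → L=3 J1=0 J2=1
PS@0,2 dof=2 J2 → L=3 J1=0 J2=2
add link → L=4 J1=0 J2=2
add link → L=5 J1=0 J2=2
C@2,3 dof=2 J2 → L=5 J1=0 J2=3
R@1,4 dof=1 J1 → L=5 J1=1 J2=3
add link → L=6 J1=1 J2=3
add link → L=7 J1=1 J2=3
add link → L=8 J1=1 J2=3
R@7,1 dof=1 J1 → L=8 J1=2 J2=3
P@1,3 dof=1 J1 → L=8 J1=3 J2=3
R@3,7 dof=1 J1 → L=8 J1=4 J2=3
add link → L=9 J1=4 J2=3
PS@7,2 dof=2 J2 → L=9 J1=4 J2=4
P@8,5 dof=1 J1 → L=9 J1=5 J2=4
R@4,0 dof=1 J1 → L=9 J1=6 J2=4
R@5,6 dof=1 J1 → L=9 J1=7 J2=4
R@5,1 dof=1 J1 → L=9 J1=8 J2=4
C@0,5 dof=2 J2 → L=9 J1=8 J2=5
M=3(L−1)−2J1−J2=3·8−2·8−5=3

M = 3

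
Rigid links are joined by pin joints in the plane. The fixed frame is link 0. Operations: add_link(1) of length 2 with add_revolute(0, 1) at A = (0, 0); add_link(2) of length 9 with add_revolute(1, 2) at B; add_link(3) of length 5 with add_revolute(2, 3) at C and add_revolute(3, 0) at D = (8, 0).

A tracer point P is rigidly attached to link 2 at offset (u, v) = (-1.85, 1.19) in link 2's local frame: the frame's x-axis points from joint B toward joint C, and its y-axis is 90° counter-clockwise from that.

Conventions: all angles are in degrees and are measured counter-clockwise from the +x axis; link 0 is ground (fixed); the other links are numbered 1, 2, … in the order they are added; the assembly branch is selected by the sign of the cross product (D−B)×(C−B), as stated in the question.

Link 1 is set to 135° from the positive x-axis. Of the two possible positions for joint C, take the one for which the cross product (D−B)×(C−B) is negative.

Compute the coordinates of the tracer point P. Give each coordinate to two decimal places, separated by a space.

A=(0,0), D=(8.00,0)
B = A + 2.00·(cos135°, sin135°) = (-1.4142, 1.4142)
|BD| = 9.5198
circle(B,9.00) ∩ circle(D,5.00): a=7.7011, h=4.6575
  candidates: C₊=(6.8934,4.8760) cross=44.339; C₋=(5.5096,-4.3357) cross=-44.339
  branch - wants cross < 0 → take C=(5.5096,-4.3357) (cross=-44.339)
ex = (C−B)/|BC| = (0.7693,-0.6389); ey = (0.6389,0.7693)
P = B + -1.85·ex + 1.19·ey = (-2.0772,3.5116)

-2.08 3.51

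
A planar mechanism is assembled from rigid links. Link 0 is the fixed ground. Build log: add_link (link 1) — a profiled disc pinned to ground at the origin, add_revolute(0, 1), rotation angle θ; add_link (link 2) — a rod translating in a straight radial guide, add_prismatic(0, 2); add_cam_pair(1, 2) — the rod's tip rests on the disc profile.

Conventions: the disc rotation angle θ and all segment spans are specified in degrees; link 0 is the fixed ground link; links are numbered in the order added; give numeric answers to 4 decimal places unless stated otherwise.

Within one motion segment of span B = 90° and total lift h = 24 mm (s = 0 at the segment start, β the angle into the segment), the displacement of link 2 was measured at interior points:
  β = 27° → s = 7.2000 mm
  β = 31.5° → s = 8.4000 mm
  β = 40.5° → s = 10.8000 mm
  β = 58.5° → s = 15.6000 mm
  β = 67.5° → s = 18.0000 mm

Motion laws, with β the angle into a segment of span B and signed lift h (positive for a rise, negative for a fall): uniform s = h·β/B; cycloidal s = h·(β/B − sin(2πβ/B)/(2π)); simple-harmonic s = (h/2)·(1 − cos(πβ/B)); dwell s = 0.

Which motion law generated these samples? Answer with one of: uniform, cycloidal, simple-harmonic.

candidates at β/B = r: uniform s = h·r (linear in β); cycloidal s = h·(r − sin(2πr)/(2π)); simple-harmonic s = (h/2)(1 − cos(πr))
β=27°: printed 7.2000 | uniform 7.2000, cycloidal 3.5672, simple-harmonic 4.9466
β=31.5°: printed 8.4000 | uniform 8.4000, cycloidal 5.3098, simple-harmonic 6.5521
β=40.5°: printed 10.8000 | uniform 10.8000, cycloidal 9.6196, simple-harmonic 10.1228
β=58.5°: printed 15.6000 | uniform 15.6000, cycloidal 18.6902, simple-harmonic 17.4479
β=67.5°: printed 18.0000 | uniform 18.0000, cycloidal 21.8197, simple-harmonic 20.4853
only one law matches every sample → uniform

uniform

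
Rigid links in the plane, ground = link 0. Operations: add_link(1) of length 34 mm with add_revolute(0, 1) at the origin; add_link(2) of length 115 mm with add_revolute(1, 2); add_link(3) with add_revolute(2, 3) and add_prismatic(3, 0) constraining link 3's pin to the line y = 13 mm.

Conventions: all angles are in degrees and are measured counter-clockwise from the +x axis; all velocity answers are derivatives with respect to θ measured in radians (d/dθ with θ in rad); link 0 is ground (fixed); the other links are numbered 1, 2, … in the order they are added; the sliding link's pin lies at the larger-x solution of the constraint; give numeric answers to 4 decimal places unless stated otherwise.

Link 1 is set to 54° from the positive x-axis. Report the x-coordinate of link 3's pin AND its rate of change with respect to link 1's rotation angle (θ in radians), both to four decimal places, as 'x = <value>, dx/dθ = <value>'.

geometry: r = 34 mm, L = 115 mm, e = 13 mm
crank pin P = (r cos θ, r sin θ) = (19.984699, 27.506578)
h = r sin θ − e = 27.506578 − 13 = 14.506578
x = r cos θ + √(L² − h²) = 19.984699 + 114.081371 = 134.066070
dx/dθ = −r sin θ − h·r cos θ/√(L² − h²) (θ in radians; h = 14.506578) = -30.047830

x = 134.0661, dx/dθ = -30.0478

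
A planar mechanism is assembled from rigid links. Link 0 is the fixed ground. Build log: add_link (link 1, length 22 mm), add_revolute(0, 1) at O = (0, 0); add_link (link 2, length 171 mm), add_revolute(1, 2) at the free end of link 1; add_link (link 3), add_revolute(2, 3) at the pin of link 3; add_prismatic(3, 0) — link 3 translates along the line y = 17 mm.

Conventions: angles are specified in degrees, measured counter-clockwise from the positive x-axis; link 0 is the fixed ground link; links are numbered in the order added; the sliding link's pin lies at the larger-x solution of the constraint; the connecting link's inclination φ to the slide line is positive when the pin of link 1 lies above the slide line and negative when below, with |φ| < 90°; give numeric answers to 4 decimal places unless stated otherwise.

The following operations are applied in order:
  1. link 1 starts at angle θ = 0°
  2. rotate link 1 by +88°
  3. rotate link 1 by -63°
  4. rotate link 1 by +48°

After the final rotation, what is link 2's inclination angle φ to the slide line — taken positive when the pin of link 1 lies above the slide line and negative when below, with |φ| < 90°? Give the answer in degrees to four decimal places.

geometry: r = 22 mm, L = 171 mm, e = 17 mm; θ starts at 0°
rotate link 1 by +88°: θ ← 0° +88° = 88°
rotate link 1 by -63°: θ ← 88° -63° = 25°
rotate link 1 by +48°: θ ← 25° +48° = 73°
h = r sin θ − e = 21.038705 − 17 = 4.038705
sin φ = h / L = 4.038705 / 171 = 0.02361816
φ = arcsin(0.02361816) = 1.353346°

1.3533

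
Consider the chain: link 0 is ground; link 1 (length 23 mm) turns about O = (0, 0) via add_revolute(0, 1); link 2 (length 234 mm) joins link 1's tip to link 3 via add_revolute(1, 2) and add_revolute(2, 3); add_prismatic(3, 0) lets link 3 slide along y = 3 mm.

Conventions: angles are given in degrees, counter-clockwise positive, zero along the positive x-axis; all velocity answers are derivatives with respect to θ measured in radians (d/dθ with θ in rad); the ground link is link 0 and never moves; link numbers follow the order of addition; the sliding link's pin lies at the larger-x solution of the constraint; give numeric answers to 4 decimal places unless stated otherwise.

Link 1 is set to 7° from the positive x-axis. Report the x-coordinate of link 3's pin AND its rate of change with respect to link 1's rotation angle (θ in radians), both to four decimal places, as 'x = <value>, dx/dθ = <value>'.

geometry: r = 23 mm, L = 234 mm, e = 3 mm
crank pin P = (r cos θ, r sin θ) = (22.828561, 2.802995)
h = r sin θ − e = 2.802995 − 3 = -0.197005
x = r cos θ + √(L² − h²) = 22.828561 + 233.999917 = 256.828479
dx/dθ = −r sin θ − h·r cos θ/√(L² − h²) (θ in radians; h = -0.197005) = -2.783775

x = 256.8285, dx/dθ = -2.7838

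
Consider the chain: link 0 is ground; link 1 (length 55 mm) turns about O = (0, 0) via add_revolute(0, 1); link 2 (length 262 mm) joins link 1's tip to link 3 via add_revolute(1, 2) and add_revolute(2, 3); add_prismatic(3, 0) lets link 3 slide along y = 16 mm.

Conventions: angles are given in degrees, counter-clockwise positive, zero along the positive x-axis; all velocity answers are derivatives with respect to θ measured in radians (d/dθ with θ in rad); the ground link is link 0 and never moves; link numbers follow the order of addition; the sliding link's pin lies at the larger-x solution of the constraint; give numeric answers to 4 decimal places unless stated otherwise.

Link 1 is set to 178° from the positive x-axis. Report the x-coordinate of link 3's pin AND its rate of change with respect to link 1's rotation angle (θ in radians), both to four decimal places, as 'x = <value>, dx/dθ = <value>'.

geometry: r = 55 mm, L = 262 mm, e = 16 mm
crank pin P = (r cos θ, r sin θ) = (-54.966495, 1.919472)
h = r sin θ − e = 1.919472 − 16 = -14.080528
x = r cos θ + √(L² − h²) = -54.966495 + 261.621365 = 206.654870
dx/dθ = −r sin θ − h·r cos θ/√(L² − h²) (θ in radians; h = -14.080528) = -4.877783

x = 206.6549, dx/dθ = -4.8778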